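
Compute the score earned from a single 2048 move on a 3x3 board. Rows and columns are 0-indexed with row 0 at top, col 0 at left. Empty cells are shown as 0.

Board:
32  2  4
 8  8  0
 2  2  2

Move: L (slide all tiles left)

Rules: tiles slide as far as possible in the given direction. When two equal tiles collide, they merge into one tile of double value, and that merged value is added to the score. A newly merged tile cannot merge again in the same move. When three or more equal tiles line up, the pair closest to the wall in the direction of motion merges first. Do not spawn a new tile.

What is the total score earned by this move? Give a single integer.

Answer: 20

Derivation:
Slide left:
row 0: [32, 2, 4] -> [32, 2, 4]  score +0 (running 0)
row 1: [8, 8, 0] -> [16, 0, 0]  score +16 (running 16)
row 2: [2, 2, 2] -> [4, 2, 0]  score +4 (running 20)
Board after move:
32  2  4
16  0  0
 4  2  0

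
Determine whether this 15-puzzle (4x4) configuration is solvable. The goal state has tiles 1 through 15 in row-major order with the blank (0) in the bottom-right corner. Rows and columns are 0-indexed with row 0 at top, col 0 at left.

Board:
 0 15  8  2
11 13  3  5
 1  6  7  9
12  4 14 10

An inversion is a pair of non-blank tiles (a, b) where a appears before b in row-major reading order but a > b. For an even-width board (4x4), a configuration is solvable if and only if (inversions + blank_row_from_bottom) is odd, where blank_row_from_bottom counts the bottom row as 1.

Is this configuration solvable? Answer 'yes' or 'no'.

Inversions: 48
Blank is in row 0 (0-indexed from top), which is row 4 counting from the bottom (bottom = 1).
48 + 4 = 52, which is even, so the puzzle is not solvable.

Answer: no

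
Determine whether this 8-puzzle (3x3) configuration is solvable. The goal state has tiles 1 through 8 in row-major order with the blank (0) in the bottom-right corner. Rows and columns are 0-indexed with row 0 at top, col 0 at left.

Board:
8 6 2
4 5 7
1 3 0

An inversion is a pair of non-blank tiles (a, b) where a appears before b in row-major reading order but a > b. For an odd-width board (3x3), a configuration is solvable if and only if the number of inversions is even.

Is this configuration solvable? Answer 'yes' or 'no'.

Inversions (pairs i<j in row-major order where tile[i] > tile[j] > 0): 19
19 is odd, so the puzzle is not solvable.

Answer: no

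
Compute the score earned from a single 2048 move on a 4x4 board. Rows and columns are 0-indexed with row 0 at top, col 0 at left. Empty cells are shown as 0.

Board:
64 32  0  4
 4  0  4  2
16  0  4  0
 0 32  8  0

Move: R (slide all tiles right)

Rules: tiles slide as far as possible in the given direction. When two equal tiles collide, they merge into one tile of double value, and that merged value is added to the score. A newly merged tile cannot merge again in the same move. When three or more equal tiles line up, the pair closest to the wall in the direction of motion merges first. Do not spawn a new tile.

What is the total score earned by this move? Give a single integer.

Slide right:
row 0: [64, 32, 0, 4] -> [0, 64, 32, 4]  score +0 (running 0)
row 1: [4, 0, 4, 2] -> [0, 0, 8, 2]  score +8 (running 8)
row 2: [16, 0, 4, 0] -> [0, 0, 16, 4]  score +0 (running 8)
row 3: [0, 32, 8, 0] -> [0, 0, 32, 8]  score +0 (running 8)
Board after move:
 0 64 32  4
 0  0  8  2
 0  0 16  4
 0  0 32  8

Answer: 8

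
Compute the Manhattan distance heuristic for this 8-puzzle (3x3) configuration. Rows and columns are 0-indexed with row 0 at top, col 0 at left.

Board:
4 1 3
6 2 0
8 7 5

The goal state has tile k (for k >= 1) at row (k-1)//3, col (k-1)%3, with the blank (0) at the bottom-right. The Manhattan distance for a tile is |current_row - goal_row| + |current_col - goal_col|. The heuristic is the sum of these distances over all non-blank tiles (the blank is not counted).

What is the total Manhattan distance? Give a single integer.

Tile 4: (0,0)->(1,0) = 1
Tile 1: (0,1)->(0,0) = 1
Tile 3: (0,2)->(0,2) = 0
Tile 6: (1,0)->(1,2) = 2
Tile 2: (1,1)->(0,1) = 1
Tile 8: (2,0)->(2,1) = 1
Tile 7: (2,1)->(2,0) = 1
Tile 5: (2,2)->(1,1) = 2
Sum: 1 + 1 + 0 + 2 + 1 + 1 + 1 + 2 = 9

Answer: 9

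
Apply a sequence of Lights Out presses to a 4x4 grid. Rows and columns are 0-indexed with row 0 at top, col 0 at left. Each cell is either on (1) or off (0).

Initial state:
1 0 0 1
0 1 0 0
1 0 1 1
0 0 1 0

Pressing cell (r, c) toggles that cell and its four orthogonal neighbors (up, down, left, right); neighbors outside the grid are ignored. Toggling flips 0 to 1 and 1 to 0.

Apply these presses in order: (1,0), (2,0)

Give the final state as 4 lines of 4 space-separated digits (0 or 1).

Answer: 0 0 0 1
0 0 0 0
1 1 1 1
1 0 1 0

Derivation:
After press 1 at (1,0):
0 0 0 1
1 0 0 0
0 0 1 1
0 0 1 0

After press 2 at (2,0):
0 0 0 1
0 0 0 0
1 1 1 1
1 0 1 0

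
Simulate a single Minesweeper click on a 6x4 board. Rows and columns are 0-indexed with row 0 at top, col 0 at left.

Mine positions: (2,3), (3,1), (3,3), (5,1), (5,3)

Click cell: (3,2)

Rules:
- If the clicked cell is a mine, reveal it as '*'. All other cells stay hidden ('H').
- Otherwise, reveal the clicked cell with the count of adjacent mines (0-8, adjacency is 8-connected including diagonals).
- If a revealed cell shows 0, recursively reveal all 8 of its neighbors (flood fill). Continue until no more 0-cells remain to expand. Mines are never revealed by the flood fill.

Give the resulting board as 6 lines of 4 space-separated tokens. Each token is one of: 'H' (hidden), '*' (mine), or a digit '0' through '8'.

H H H H
H H H H
H H H H
H H 3 H
H H H H
H H H H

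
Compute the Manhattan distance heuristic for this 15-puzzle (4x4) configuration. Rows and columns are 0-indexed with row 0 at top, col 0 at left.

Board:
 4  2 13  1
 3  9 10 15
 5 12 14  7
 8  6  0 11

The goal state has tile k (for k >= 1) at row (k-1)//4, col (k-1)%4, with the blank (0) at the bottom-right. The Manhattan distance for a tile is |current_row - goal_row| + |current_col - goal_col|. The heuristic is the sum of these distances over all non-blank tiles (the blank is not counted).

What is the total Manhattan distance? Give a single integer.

Answer: 37

Derivation:
Tile 4: at (0,0), goal (0,3), distance |0-0|+|0-3| = 3
Tile 2: at (0,1), goal (0,1), distance |0-0|+|1-1| = 0
Tile 13: at (0,2), goal (3,0), distance |0-3|+|2-0| = 5
Tile 1: at (0,3), goal (0,0), distance |0-0|+|3-0| = 3
Tile 3: at (1,0), goal (0,2), distance |1-0|+|0-2| = 3
Tile 9: at (1,1), goal (2,0), distance |1-2|+|1-0| = 2
Tile 10: at (1,2), goal (2,1), distance |1-2|+|2-1| = 2
Tile 15: at (1,3), goal (3,2), distance |1-3|+|3-2| = 3
Tile 5: at (2,0), goal (1,0), distance |2-1|+|0-0| = 1
Tile 12: at (2,1), goal (2,3), distance |2-2|+|1-3| = 2
Tile 14: at (2,2), goal (3,1), distance |2-3|+|2-1| = 2
Tile 7: at (2,3), goal (1,2), distance |2-1|+|3-2| = 2
Tile 8: at (3,0), goal (1,3), distance |3-1|+|0-3| = 5
Tile 6: at (3,1), goal (1,1), distance |3-1|+|1-1| = 2
Tile 11: at (3,3), goal (2,2), distance |3-2|+|3-2| = 2
Sum: 3 + 0 + 5 + 3 + 3 + 2 + 2 + 3 + 1 + 2 + 2 + 2 + 5 + 2 + 2 = 37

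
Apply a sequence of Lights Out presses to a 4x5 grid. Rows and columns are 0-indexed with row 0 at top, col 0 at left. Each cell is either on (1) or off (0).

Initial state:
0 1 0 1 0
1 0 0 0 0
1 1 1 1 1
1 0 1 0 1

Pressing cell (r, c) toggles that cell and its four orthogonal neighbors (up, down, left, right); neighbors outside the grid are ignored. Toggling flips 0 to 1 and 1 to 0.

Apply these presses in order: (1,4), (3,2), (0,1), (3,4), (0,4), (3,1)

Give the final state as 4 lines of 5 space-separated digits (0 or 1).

After press 1 at (1,4):
0 1 0 1 1
1 0 0 1 1
1 1 1 1 0
1 0 1 0 1

After press 2 at (3,2):
0 1 0 1 1
1 0 0 1 1
1 1 0 1 0
1 1 0 1 1

After press 3 at (0,1):
1 0 1 1 1
1 1 0 1 1
1 1 0 1 0
1 1 0 1 1

After press 4 at (3,4):
1 0 1 1 1
1 1 0 1 1
1 1 0 1 1
1 1 0 0 0

After press 5 at (0,4):
1 0 1 0 0
1 1 0 1 0
1 1 0 1 1
1 1 0 0 0

After press 6 at (3,1):
1 0 1 0 0
1 1 0 1 0
1 0 0 1 1
0 0 1 0 0

Answer: 1 0 1 0 0
1 1 0 1 0
1 0 0 1 1
0 0 1 0 0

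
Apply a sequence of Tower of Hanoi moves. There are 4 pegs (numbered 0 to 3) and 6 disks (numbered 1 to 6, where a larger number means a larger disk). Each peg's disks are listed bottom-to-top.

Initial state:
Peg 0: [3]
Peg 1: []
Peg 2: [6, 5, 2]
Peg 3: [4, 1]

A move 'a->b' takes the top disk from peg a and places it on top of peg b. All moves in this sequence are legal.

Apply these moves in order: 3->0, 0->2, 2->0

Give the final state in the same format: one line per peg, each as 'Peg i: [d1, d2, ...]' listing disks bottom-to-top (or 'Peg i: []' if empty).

Answer: Peg 0: [3, 1]
Peg 1: []
Peg 2: [6, 5, 2]
Peg 3: [4]

Derivation:
After move 1 (3->0):
Peg 0: [3, 1]
Peg 1: []
Peg 2: [6, 5, 2]
Peg 3: [4]

After move 2 (0->2):
Peg 0: [3]
Peg 1: []
Peg 2: [6, 5, 2, 1]
Peg 3: [4]

After move 3 (2->0):
Peg 0: [3, 1]
Peg 1: []
Peg 2: [6, 5, 2]
Peg 3: [4]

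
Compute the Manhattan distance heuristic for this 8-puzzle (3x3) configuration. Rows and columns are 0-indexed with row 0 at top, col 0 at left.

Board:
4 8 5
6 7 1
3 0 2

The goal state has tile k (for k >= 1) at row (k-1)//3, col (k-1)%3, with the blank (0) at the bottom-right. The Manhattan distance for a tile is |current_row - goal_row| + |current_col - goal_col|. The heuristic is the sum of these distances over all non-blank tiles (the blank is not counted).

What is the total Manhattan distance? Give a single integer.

Answer: 19

Derivation:
Tile 4: (0,0)->(1,0) = 1
Tile 8: (0,1)->(2,1) = 2
Tile 5: (0,2)->(1,1) = 2
Tile 6: (1,0)->(1,2) = 2
Tile 7: (1,1)->(2,0) = 2
Tile 1: (1,2)->(0,0) = 3
Tile 3: (2,0)->(0,2) = 4
Tile 2: (2,2)->(0,1) = 3
Sum: 1 + 2 + 2 + 2 + 2 + 3 + 4 + 3 = 19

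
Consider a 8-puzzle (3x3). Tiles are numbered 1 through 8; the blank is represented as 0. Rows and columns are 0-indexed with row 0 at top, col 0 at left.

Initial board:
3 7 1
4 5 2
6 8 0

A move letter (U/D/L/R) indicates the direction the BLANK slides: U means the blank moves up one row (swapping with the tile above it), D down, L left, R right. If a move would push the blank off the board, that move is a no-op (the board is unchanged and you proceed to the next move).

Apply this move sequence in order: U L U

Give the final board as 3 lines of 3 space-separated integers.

Answer: 3 0 1
4 7 5
6 8 2

Derivation:
After move 1 (U):
3 7 1
4 5 0
6 8 2

After move 2 (L):
3 7 1
4 0 5
6 8 2

After move 3 (U):
3 0 1
4 7 5
6 8 2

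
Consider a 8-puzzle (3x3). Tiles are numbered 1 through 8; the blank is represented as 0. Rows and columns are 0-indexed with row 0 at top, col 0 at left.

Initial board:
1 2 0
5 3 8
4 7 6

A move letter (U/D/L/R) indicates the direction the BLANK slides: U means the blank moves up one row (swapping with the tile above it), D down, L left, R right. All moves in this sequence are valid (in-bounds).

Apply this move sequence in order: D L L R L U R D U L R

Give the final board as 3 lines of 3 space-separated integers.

After move 1 (D):
1 2 8
5 3 0
4 7 6

After move 2 (L):
1 2 8
5 0 3
4 7 6

After move 3 (L):
1 2 8
0 5 3
4 7 6

After move 4 (R):
1 2 8
5 0 3
4 7 6

After move 5 (L):
1 2 8
0 5 3
4 7 6

After move 6 (U):
0 2 8
1 5 3
4 7 6

After move 7 (R):
2 0 8
1 5 3
4 7 6

After move 8 (D):
2 5 8
1 0 3
4 7 6

After move 9 (U):
2 0 8
1 5 3
4 7 6

After move 10 (L):
0 2 8
1 5 3
4 7 6

After move 11 (R):
2 0 8
1 5 3
4 7 6

Answer: 2 0 8
1 5 3
4 7 6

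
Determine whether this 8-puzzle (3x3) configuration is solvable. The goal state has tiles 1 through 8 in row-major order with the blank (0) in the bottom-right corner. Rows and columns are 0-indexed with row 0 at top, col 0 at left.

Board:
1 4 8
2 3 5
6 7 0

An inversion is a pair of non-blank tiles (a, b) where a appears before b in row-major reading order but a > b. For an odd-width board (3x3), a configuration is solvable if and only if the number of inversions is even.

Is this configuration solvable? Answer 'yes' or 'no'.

Answer: no

Derivation:
Inversions (pairs i<j in row-major order where tile[i] > tile[j] > 0): 7
7 is odd, so the puzzle is not solvable.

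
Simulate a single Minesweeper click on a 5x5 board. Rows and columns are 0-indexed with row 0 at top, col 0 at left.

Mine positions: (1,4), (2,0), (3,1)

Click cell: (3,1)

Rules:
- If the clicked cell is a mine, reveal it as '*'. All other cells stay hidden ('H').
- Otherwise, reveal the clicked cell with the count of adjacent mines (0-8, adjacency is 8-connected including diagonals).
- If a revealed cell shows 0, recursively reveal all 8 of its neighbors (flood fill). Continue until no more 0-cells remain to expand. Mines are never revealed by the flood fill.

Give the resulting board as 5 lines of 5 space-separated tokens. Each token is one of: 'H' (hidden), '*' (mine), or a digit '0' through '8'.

H H H H H
H H H H H
H H H H H
H * H H H
H H H H H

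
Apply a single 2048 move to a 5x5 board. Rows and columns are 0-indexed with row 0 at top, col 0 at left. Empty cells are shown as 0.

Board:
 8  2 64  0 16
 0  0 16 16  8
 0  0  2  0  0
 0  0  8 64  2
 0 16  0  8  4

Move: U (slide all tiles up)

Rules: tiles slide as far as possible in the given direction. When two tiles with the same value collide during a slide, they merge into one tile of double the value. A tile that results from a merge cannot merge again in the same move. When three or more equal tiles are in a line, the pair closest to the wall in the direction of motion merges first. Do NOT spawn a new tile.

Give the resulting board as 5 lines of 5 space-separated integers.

Slide up:
col 0: [8, 0, 0, 0, 0] -> [8, 0, 0, 0, 0]
col 1: [2, 0, 0, 0, 16] -> [2, 16, 0, 0, 0]
col 2: [64, 16, 2, 8, 0] -> [64, 16, 2, 8, 0]
col 3: [0, 16, 0, 64, 8] -> [16, 64, 8, 0, 0]
col 4: [16, 8, 0, 2, 4] -> [16, 8, 2, 4, 0]

Answer:  8  2 64 16 16
 0 16 16 64  8
 0  0  2  8  2
 0  0  8  0  4
 0  0  0  0  0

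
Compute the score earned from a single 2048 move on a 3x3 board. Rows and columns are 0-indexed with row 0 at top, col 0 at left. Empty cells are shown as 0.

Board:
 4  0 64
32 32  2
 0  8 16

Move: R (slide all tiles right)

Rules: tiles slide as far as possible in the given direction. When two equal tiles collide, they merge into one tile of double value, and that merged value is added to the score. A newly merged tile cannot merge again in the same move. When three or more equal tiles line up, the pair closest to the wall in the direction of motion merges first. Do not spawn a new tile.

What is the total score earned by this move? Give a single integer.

Answer: 64

Derivation:
Slide right:
row 0: [4, 0, 64] -> [0, 4, 64]  score +0 (running 0)
row 1: [32, 32, 2] -> [0, 64, 2]  score +64 (running 64)
row 2: [0, 8, 16] -> [0, 8, 16]  score +0 (running 64)
Board after move:
 0  4 64
 0 64  2
 0  8 16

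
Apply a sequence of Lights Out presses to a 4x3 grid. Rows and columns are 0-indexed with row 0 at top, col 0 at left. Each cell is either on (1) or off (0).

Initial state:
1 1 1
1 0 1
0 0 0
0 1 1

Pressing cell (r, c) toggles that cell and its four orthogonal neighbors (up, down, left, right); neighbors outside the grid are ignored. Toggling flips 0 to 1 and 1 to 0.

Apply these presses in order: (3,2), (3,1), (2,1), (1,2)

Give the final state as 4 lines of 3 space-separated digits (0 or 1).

After press 1 at (3,2):
1 1 1
1 0 1
0 0 1
0 0 0

After press 2 at (3,1):
1 1 1
1 0 1
0 1 1
1 1 1

After press 3 at (2,1):
1 1 1
1 1 1
1 0 0
1 0 1

After press 4 at (1,2):
1 1 0
1 0 0
1 0 1
1 0 1

Answer: 1 1 0
1 0 0
1 0 1
1 0 1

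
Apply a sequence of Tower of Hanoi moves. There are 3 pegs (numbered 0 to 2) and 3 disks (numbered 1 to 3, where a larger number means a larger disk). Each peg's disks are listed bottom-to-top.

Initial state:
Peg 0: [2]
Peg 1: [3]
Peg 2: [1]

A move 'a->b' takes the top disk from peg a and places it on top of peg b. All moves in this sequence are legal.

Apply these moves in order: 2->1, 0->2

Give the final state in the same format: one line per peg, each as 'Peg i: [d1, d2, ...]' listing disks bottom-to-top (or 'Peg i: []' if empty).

After move 1 (2->1):
Peg 0: [2]
Peg 1: [3, 1]
Peg 2: []

After move 2 (0->2):
Peg 0: []
Peg 1: [3, 1]
Peg 2: [2]

Answer: Peg 0: []
Peg 1: [3, 1]
Peg 2: [2]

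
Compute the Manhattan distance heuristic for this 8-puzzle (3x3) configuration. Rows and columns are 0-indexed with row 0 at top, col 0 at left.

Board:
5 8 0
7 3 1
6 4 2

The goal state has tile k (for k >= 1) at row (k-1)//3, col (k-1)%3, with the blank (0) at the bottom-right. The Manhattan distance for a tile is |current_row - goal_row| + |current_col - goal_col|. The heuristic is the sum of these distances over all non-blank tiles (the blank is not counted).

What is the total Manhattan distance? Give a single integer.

Tile 5: at (0,0), goal (1,1), distance |0-1|+|0-1| = 2
Tile 8: at (0,1), goal (2,1), distance |0-2|+|1-1| = 2
Tile 7: at (1,0), goal (2,0), distance |1-2|+|0-0| = 1
Tile 3: at (1,1), goal (0,2), distance |1-0|+|1-2| = 2
Tile 1: at (1,2), goal (0,0), distance |1-0|+|2-0| = 3
Tile 6: at (2,0), goal (1,2), distance |2-1|+|0-2| = 3
Tile 4: at (2,1), goal (1,0), distance |2-1|+|1-0| = 2
Tile 2: at (2,2), goal (0,1), distance |2-0|+|2-1| = 3
Sum: 2 + 2 + 1 + 2 + 3 + 3 + 2 + 3 = 18

Answer: 18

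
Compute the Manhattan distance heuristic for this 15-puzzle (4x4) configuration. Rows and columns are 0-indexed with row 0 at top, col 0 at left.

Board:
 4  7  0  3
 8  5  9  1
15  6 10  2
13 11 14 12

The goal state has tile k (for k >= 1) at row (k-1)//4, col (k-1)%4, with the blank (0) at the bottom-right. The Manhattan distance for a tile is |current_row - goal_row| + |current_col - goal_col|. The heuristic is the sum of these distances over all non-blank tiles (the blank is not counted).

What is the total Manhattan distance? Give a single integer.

Answer: 30

Derivation:
Tile 4: at (0,0), goal (0,3), distance |0-0|+|0-3| = 3
Tile 7: at (0,1), goal (1,2), distance |0-1|+|1-2| = 2
Tile 3: at (0,3), goal (0,2), distance |0-0|+|3-2| = 1
Tile 8: at (1,0), goal (1,3), distance |1-1|+|0-3| = 3
Tile 5: at (1,1), goal (1,0), distance |1-1|+|1-0| = 1
Tile 9: at (1,2), goal (2,0), distance |1-2|+|2-0| = 3
Tile 1: at (1,3), goal (0,0), distance |1-0|+|3-0| = 4
Tile 15: at (2,0), goal (3,2), distance |2-3|+|0-2| = 3
Tile 6: at (2,1), goal (1,1), distance |2-1|+|1-1| = 1
Tile 10: at (2,2), goal (2,1), distance |2-2|+|2-1| = 1
Tile 2: at (2,3), goal (0,1), distance |2-0|+|3-1| = 4
Tile 13: at (3,0), goal (3,0), distance |3-3|+|0-0| = 0
Tile 11: at (3,1), goal (2,2), distance |3-2|+|1-2| = 2
Tile 14: at (3,2), goal (3,1), distance |3-3|+|2-1| = 1
Tile 12: at (3,3), goal (2,3), distance |3-2|+|3-3| = 1
Sum: 3 + 2 + 1 + 3 + 1 + 3 + 4 + 3 + 1 + 1 + 4 + 0 + 2 + 1 + 1 = 30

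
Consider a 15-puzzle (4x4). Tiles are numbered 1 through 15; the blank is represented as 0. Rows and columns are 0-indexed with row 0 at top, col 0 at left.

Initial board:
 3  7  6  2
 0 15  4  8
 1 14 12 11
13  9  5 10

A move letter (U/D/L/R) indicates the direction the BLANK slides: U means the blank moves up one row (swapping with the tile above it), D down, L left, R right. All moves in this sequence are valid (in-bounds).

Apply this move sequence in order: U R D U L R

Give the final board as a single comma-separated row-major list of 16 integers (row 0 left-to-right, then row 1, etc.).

Answer: 7, 0, 6, 2, 3, 15, 4, 8, 1, 14, 12, 11, 13, 9, 5, 10

Derivation:
After move 1 (U):
 0  7  6  2
 3 15  4  8
 1 14 12 11
13  9  5 10

After move 2 (R):
 7  0  6  2
 3 15  4  8
 1 14 12 11
13  9  5 10

After move 3 (D):
 7 15  6  2
 3  0  4  8
 1 14 12 11
13  9  5 10

After move 4 (U):
 7  0  6  2
 3 15  4  8
 1 14 12 11
13  9  5 10

After move 5 (L):
 0  7  6  2
 3 15  4  8
 1 14 12 11
13  9  5 10

After move 6 (R):
 7  0  6  2
 3 15  4  8
 1 14 12 11
13  9  5 10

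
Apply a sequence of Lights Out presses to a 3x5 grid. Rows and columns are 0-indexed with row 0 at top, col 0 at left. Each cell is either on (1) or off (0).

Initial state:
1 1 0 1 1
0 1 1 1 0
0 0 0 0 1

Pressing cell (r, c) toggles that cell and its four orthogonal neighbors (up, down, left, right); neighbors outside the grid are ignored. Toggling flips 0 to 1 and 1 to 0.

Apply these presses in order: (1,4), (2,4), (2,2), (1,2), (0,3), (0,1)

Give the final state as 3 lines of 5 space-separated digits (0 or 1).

Answer: 0 0 1 0 1
0 1 1 0 0
0 1 0 0 1

Derivation:
After press 1 at (1,4):
1 1 0 1 0
0 1 1 0 1
0 0 0 0 0

After press 2 at (2,4):
1 1 0 1 0
0 1 1 0 0
0 0 0 1 1

After press 3 at (2,2):
1 1 0 1 0
0 1 0 0 0
0 1 1 0 1

After press 4 at (1,2):
1 1 1 1 0
0 0 1 1 0
0 1 0 0 1

After press 5 at (0,3):
1 1 0 0 1
0 0 1 0 0
0 1 0 0 1

After press 6 at (0,1):
0 0 1 0 1
0 1 1 0 0
0 1 0 0 1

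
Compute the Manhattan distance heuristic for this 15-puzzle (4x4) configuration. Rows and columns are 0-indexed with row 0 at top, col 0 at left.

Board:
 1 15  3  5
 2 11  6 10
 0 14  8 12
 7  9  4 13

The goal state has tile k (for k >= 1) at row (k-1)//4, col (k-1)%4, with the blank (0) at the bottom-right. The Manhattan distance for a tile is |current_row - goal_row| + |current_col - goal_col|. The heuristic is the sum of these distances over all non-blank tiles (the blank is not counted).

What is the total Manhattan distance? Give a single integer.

Tile 1: at (0,0), goal (0,0), distance |0-0|+|0-0| = 0
Tile 15: at (0,1), goal (3,2), distance |0-3|+|1-2| = 4
Tile 3: at (0,2), goal (0,2), distance |0-0|+|2-2| = 0
Tile 5: at (0,3), goal (1,0), distance |0-1|+|3-0| = 4
Tile 2: at (1,0), goal (0,1), distance |1-0|+|0-1| = 2
Tile 11: at (1,1), goal (2,2), distance |1-2|+|1-2| = 2
Tile 6: at (1,2), goal (1,1), distance |1-1|+|2-1| = 1
Tile 10: at (1,3), goal (2,1), distance |1-2|+|3-1| = 3
Tile 14: at (2,1), goal (3,1), distance |2-3|+|1-1| = 1
Tile 8: at (2,2), goal (1,3), distance |2-1|+|2-3| = 2
Tile 12: at (2,3), goal (2,3), distance |2-2|+|3-3| = 0
Tile 7: at (3,0), goal (1,2), distance |3-1|+|0-2| = 4
Tile 9: at (3,1), goal (2,0), distance |3-2|+|1-0| = 2
Tile 4: at (3,2), goal (0,3), distance |3-0|+|2-3| = 4
Tile 13: at (3,3), goal (3,0), distance |3-3|+|3-0| = 3
Sum: 0 + 4 + 0 + 4 + 2 + 2 + 1 + 3 + 1 + 2 + 0 + 4 + 2 + 4 + 3 = 32

Answer: 32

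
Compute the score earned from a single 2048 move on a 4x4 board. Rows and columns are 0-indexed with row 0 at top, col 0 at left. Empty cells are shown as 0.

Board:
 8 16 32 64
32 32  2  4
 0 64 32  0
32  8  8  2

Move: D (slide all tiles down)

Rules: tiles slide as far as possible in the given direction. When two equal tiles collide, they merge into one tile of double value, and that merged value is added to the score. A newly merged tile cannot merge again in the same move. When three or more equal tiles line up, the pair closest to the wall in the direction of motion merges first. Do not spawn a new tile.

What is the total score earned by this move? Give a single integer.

Slide down:
col 0: [8, 32, 0, 32] -> [0, 0, 8, 64]  score +64 (running 64)
col 1: [16, 32, 64, 8] -> [16, 32, 64, 8]  score +0 (running 64)
col 2: [32, 2, 32, 8] -> [32, 2, 32, 8]  score +0 (running 64)
col 3: [64, 4, 0, 2] -> [0, 64, 4, 2]  score +0 (running 64)
Board after move:
 0 16 32  0
 0 32  2 64
 8 64 32  4
64  8  8  2

Answer: 64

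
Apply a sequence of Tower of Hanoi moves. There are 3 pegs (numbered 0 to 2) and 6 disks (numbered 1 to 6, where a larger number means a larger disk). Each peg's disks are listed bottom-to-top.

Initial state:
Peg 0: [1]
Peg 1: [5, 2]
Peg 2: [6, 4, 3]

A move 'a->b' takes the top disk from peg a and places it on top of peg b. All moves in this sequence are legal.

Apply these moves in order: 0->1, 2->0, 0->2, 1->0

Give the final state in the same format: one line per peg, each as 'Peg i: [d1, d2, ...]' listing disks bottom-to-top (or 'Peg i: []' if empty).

After move 1 (0->1):
Peg 0: []
Peg 1: [5, 2, 1]
Peg 2: [6, 4, 3]

After move 2 (2->0):
Peg 0: [3]
Peg 1: [5, 2, 1]
Peg 2: [6, 4]

After move 3 (0->2):
Peg 0: []
Peg 1: [5, 2, 1]
Peg 2: [6, 4, 3]

After move 4 (1->0):
Peg 0: [1]
Peg 1: [5, 2]
Peg 2: [6, 4, 3]

Answer: Peg 0: [1]
Peg 1: [5, 2]
Peg 2: [6, 4, 3]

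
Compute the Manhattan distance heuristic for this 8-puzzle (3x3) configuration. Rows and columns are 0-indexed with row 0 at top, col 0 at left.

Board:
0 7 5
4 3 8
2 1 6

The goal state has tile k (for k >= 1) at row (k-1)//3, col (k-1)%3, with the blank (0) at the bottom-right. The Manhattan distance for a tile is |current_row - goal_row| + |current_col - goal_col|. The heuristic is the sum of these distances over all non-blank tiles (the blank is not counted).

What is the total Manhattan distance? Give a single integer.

Answer: 16

Derivation:
Tile 7: (0,1)->(2,0) = 3
Tile 5: (0,2)->(1,1) = 2
Tile 4: (1,0)->(1,0) = 0
Tile 3: (1,1)->(0,2) = 2
Tile 8: (1,2)->(2,1) = 2
Tile 2: (2,0)->(0,1) = 3
Tile 1: (2,1)->(0,0) = 3
Tile 6: (2,2)->(1,2) = 1
Sum: 3 + 2 + 0 + 2 + 2 + 3 + 3 + 1 = 16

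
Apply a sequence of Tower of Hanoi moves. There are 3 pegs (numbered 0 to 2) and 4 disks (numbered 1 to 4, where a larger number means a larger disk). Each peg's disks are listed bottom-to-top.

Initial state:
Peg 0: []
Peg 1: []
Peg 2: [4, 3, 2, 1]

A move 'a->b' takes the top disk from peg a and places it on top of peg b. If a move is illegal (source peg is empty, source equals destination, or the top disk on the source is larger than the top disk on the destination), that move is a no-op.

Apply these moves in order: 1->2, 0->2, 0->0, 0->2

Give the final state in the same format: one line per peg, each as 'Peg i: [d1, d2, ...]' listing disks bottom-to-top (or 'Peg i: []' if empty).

Answer: Peg 0: []
Peg 1: []
Peg 2: [4, 3, 2, 1]

Derivation:
After move 1 (1->2):
Peg 0: []
Peg 1: []
Peg 2: [4, 3, 2, 1]

After move 2 (0->2):
Peg 0: []
Peg 1: []
Peg 2: [4, 3, 2, 1]

After move 3 (0->0):
Peg 0: []
Peg 1: []
Peg 2: [4, 3, 2, 1]

After move 4 (0->2):
Peg 0: []
Peg 1: []
Peg 2: [4, 3, 2, 1]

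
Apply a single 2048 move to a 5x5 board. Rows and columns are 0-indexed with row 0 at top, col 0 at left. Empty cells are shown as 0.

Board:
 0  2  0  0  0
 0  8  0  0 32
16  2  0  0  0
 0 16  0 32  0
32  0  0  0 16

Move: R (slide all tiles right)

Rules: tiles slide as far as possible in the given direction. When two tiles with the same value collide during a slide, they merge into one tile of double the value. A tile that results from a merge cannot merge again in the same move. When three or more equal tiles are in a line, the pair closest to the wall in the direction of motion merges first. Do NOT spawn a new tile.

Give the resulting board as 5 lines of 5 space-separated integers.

Answer:  0  0  0  0  2
 0  0  0  8 32
 0  0  0 16  2
 0  0  0 16 32
 0  0  0 32 16

Derivation:
Slide right:
row 0: [0, 2, 0, 0, 0] -> [0, 0, 0, 0, 2]
row 1: [0, 8, 0, 0, 32] -> [0, 0, 0, 8, 32]
row 2: [16, 2, 0, 0, 0] -> [0, 0, 0, 16, 2]
row 3: [0, 16, 0, 32, 0] -> [0, 0, 0, 16, 32]
row 4: [32, 0, 0, 0, 16] -> [0, 0, 0, 32, 16]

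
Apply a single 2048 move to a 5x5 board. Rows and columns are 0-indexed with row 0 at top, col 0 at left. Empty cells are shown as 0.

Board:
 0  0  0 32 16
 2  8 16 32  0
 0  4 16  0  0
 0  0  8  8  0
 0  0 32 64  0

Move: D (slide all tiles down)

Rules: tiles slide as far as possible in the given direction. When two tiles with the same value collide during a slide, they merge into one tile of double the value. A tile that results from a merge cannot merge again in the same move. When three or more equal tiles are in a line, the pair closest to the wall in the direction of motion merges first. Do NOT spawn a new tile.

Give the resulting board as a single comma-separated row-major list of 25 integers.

Answer: 0, 0, 0, 0, 0, 0, 0, 0, 0, 0, 0, 0, 32, 64, 0, 0, 8, 8, 8, 0, 2, 4, 32, 64, 16

Derivation:
Slide down:
col 0: [0, 2, 0, 0, 0] -> [0, 0, 0, 0, 2]
col 1: [0, 8, 4, 0, 0] -> [0, 0, 0, 8, 4]
col 2: [0, 16, 16, 8, 32] -> [0, 0, 32, 8, 32]
col 3: [32, 32, 0, 8, 64] -> [0, 0, 64, 8, 64]
col 4: [16, 0, 0, 0, 0] -> [0, 0, 0, 0, 16]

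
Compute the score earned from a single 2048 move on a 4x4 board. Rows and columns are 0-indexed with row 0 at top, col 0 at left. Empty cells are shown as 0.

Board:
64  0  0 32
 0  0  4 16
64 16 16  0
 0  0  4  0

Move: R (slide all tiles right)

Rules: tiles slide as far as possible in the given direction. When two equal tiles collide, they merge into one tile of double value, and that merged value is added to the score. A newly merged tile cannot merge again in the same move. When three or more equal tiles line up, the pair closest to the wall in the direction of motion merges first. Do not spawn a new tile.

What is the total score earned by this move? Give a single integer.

Answer: 32

Derivation:
Slide right:
row 0: [64, 0, 0, 32] -> [0, 0, 64, 32]  score +0 (running 0)
row 1: [0, 0, 4, 16] -> [0, 0, 4, 16]  score +0 (running 0)
row 2: [64, 16, 16, 0] -> [0, 0, 64, 32]  score +32 (running 32)
row 3: [0, 0, 4, 0] -> [0, 0, 0, 4]  score +0 (running 32)
Board after move:
 0  0 64 32
 0  0  4 16
 0  0 64 32
 0  0  0  4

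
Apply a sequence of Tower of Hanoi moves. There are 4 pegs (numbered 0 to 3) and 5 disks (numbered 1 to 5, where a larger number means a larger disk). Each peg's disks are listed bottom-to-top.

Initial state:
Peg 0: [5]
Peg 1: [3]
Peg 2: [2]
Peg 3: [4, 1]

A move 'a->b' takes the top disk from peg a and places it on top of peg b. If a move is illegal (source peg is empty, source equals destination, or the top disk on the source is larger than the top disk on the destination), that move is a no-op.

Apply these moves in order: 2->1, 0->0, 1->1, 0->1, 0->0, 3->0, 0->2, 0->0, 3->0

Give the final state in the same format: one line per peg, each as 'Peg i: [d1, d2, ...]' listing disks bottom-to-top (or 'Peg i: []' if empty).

Answer: Peg 0: [5, 4]
Peg 1: [3, 2]
Peg 2: [1]
Peg 3: []

Derivation:
After move 1 (2->1):
Peg 0: [5]
Peg 1: [3, 2]
Peg 2: []
Peg 3: [4, 1]

After move 2 (0->0):
Peg 0: [5]
Peg 1: [3, 2]
Peg 2: []
Peg 3: [4, 1]

After move 3 (1->1):
Peg 0: [5]
Peg 1: [3, 2]
Peg 2: []
Peg 3: [4, 1]

After move 4 (0->1):
Peg 0: [5]
Peg 1: [3, 2]
Peg 2: []
Peg 3: [4, 1]

After move 5 (0->0):
Peg 0: [5]
Peg 1: [3, 2]
Peg 2: []
Peg 3: [4, 1]

After move 6 (3->0):
Peg 0: [5, 1]
Peg 1: [3, 2]
Peg 2: []
Peg 3: [4]

After move 7 (0->2):
Peg 0: [5]
Peg 1: [3, 2]
Peg 2: [1]
Peg 3: [4]

After move 8 (0->0):
Peg 0: [5]
Peg 1: [3, 2]
Peg 2: [1]
Peg 3: [4]

After move 9 (3->0):
Peg 0: [5, 4]
Peg 1: [3, 2]
Peg 2: [1]
Peg 3: []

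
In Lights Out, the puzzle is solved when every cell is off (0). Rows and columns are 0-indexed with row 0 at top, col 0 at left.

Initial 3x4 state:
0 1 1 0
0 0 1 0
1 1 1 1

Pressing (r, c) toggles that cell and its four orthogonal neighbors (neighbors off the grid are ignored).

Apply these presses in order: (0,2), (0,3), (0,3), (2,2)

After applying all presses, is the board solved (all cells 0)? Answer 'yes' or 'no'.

Answer: no

Derivation:
After press 1 at (0,2):
0 0 0 1
0 0 0 0
1 1 1 1

After press 2 at (0,3):
0 0 1 0
0 0 0 1
1 1 1 1

After press 3 at (0,3):
0 0 0 1
0 0 0 0
1 1 1 1

After press 4 at (2,2):
0 0 0 1
0 0 1 0
1 0 0 0

Lights still on: 3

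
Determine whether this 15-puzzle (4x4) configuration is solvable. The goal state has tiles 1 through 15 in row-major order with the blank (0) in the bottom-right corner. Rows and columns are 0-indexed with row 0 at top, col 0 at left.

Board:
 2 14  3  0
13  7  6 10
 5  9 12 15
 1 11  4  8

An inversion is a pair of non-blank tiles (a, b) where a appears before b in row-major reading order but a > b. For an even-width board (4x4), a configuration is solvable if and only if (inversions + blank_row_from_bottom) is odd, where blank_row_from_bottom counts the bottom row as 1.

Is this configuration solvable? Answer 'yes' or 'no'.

Answer: yes

Derivation:
Inversions: 51
Blank is in row 0 (0-indexed from top), which is row 4 counting from the bottom (bottom = 1).
51 + 4 = 55, which is odd, so the puzzle is solvable.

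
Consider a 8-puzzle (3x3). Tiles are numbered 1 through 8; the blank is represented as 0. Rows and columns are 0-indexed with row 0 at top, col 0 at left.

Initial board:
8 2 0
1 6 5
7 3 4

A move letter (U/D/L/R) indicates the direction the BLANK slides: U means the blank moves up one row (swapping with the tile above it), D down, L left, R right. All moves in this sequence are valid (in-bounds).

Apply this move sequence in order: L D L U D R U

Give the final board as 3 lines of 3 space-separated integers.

Answer: 8 0 2
1 6 5
7 3 4

Derivation:
After move 1 (L):
8 0 2
1 6 5
7 3 4

After move 2 (D):
8 6 2
1 0 5
7 3 4

After move 3 (L):
8 6 2
0 1 5
7 3 4

After move 4 (U):
0 6 2
8 1 5
7 3 4

After move 5 (D):
8 6 2
0 1 5
7 3 4

After move 6 (R):
8 6 2
1 0 5
7 3 4

After move 7 (U):
8 0 2
1 6 5
7 3 4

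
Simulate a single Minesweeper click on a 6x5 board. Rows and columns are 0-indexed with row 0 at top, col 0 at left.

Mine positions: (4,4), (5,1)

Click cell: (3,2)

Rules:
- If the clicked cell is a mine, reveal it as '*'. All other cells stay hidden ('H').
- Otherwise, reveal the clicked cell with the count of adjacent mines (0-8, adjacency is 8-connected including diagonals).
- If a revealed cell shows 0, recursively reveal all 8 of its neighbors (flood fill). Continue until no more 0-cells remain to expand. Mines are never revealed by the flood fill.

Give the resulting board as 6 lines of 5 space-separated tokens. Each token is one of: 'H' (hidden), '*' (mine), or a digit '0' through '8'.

0 0 0 0 0
0 0 0 0 0
0 0 0 0 0
0 0 0 1 1
1 1 1 1 H
H H H H H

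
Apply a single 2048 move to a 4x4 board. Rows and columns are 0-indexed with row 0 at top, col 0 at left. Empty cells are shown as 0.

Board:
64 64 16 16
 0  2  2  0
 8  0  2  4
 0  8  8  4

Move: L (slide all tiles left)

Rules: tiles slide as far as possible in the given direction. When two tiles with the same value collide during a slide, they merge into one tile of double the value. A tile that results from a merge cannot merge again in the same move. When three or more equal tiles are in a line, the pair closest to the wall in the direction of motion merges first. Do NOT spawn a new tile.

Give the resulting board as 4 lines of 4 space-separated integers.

Slide left:
row 0: [64, 64, 16, 16] -> [128, 32, 0, 0]
row 1: [0, 2, 2, 0] -> [4, 0, 0, 0]
row 2: [8, 0, 2, 4] -> [8, 2, 4, 0]
row 3: [0, 8, 8, 4] -> [16, 4, 0, 0]

Answer: 128  32   0   0
  4   0   0   0
  8   2   4   0
 16   4   0   0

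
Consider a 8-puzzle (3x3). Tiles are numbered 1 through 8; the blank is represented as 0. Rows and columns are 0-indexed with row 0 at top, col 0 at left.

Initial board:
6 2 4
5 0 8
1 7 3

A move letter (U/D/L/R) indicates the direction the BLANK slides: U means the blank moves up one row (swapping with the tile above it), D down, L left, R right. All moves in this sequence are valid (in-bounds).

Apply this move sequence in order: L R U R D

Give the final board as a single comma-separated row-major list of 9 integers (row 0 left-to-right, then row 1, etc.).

After move 1 (L):
6 2 4
0 5 8
1 7 3

After move 2 (R):
6 2 4
5 0 8
1 7 3

After move 3 (U):
6 0 4
5 2 8
1 7 3

After move 4 (R):
6 4 0
5 2 8
1 7 3

After move 5 (D):
6 4 8
5 2 0
1 7 3

Answer: 6, 4, 8, 5, 2, 0, 1, 7, 3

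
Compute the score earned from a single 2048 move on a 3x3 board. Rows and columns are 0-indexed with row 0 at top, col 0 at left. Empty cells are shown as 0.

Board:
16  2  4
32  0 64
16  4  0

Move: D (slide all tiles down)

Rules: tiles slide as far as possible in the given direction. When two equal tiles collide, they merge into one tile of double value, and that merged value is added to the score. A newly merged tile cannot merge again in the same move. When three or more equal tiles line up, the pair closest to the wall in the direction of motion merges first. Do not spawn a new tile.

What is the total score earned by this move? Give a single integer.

Slide down:
col 0: [16, 32, 16] -> [16, 32, 16]  score +0 (running 0)
col 1: [2, 0, 4] -> [0, 2, 4]  score +0 (running 0)
col 2: [4, 64, 0] -> [0, 4, 64]  score +0 (running 0)
Board after move:
16  0  0
32  2  4
16  4 64

Answer: 0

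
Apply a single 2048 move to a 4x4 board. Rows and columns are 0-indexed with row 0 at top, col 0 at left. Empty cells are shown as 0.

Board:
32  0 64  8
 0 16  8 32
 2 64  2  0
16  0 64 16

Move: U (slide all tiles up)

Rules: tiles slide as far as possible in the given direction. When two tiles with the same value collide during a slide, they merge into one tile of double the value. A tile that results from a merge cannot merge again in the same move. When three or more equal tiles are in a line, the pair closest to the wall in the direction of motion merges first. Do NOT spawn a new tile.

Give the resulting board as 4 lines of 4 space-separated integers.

Slide up:
col 0: [32, 0, 2, 16] -> [32, 2, 16, 0]
col 1: [0, 16, 64, 0] -> [16, 64, 0, 0]
col 2: [64, 8, 2, 64] -> [64, 8, 2, 64]
col 3: [8, 32, 0, 16] -> [8, 32, 16, 0]

Answer: 32 16 64  8
 2 64  8 32
16  0  2 16
 0  0 64  0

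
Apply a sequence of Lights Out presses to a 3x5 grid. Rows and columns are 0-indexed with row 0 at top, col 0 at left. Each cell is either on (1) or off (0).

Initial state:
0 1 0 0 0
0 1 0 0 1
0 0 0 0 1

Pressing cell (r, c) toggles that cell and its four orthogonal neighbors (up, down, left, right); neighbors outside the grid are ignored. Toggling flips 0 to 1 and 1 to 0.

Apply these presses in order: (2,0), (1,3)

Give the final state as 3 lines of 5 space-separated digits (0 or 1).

After press 1 at (2,0):
0 1 0 0 0
1 1 0 0 1
1 1 0 0 1

After press 2 at (1,3):
0 1 0 1 0
1 1 1 1 0
1 1 0 1 1

Answer: 0 1 0 1 0
1 1 1 1 0
1 1 0 1 1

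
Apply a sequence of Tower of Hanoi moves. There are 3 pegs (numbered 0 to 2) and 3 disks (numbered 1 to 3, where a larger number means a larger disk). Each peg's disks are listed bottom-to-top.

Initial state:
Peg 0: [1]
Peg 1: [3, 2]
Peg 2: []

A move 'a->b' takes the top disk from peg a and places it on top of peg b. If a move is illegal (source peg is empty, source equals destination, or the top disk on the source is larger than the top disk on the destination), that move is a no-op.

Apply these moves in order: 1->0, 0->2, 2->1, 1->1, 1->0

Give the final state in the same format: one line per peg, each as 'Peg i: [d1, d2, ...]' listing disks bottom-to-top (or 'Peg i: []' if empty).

After move 1 (1->0):
Peg 0: [1]
Peg 1: [3, 2]
Peg 2: []

After move 2 (0->2):
Peg 0: []
Peg 1: [3, 2]
Peg 2: [1]

After move 3 (2->1):
Peg 0: []
Peg 1: [3, 2, 1]
Peg 2: []

After move 4 (1->1):
Peg 0: []
Peg 1: [3, 2, 1]
Peg 2: []

After move 5 (1->0):
Peg 0: [1]
Peg 1: [3, 2]
Peg 2: []

Answer: Peg 0: [1]
Peg 1: [3, 2]
Peg 2: []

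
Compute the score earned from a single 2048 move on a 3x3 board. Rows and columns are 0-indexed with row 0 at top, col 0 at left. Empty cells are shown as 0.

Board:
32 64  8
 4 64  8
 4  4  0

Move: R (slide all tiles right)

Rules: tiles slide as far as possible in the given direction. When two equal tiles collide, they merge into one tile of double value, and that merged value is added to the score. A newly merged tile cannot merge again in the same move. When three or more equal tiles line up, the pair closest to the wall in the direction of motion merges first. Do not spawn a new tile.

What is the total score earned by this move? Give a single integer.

Answer: 8

Derivation:
Slide right:
row 0: [32, 64, 8] -> [32, 64, 8]  score +0 (running 0)
row 1: [4, 64, 8] -> [4, 64, 8]  score +0 (running 0)
row 2: [4, 4, 0] -> [0, 0, 8]  score +8 (running 8)
Board after move:
32 64  8
 4 64  8
 0  0  8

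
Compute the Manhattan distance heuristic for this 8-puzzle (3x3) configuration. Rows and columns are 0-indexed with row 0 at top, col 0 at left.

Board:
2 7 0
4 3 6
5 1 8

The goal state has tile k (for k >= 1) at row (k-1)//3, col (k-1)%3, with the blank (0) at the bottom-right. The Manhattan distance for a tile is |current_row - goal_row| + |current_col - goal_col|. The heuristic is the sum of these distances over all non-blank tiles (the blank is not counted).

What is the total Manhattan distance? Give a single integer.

Answer: 12

Derivation:
Tile 2: (0,0)->(0,1) = 1
Tile 7: (0,1)->(2,0) = 3
Tile 4: (1,0)->(1,0) = 0
Tile 3: (1,1)->(0,2) = 2
Tile 6: (1,2)->(1,2) = 0
Tile 5: (2,0)->(1,1) = 2
Tile 1: (2,1)->(0,0) = 3
Tile 8: (2,2)->(2,1) = 1
Sum: 1 + 3 + 0 + 2 + 0 + 2 + 3 + 1 = 12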